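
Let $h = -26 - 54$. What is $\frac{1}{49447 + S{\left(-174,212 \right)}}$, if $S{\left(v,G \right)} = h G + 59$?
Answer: $\frac{1}{32546} \approx 3.0726 \cdot 10^{-5}$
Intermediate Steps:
$h = -80$
$S{\left(v,G \right)} = 59 - 80 G$ ($S{\left(v,G \right)} = - 80 G + 59 = 59 - 80 G$)
$\frac{1}{49447 + S{\left(-174,212 \right)}} = \frac{1}{49447 + \left(59 - 16960\right)} = \frac{1}{49447 - 16901} = \frac{1}{32546}$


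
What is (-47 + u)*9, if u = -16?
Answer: -567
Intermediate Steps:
(-47 + u)*9 = (-47 - 16)*9 = -63*9 = -567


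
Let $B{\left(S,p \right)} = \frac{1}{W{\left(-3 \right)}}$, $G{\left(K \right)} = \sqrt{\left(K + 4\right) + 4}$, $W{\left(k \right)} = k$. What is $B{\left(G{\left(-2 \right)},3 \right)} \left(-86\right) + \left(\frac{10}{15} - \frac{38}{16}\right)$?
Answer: $\frac{647}{24} \approx 26.958$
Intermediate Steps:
$G{\left(K \right)} = \sqrt{8 + K}$ ($G{\left(K \right)} = \sqrt{\left(4 + K\right) + 4} = \sqrt{8 + K}$)
$B{\left(S,p \right)} = - \frac{1}{3}$ ($B{\left(S,p \right)} = \frac{1}{-3} = - \frac{1}{3}$)
$B{\left(G{\left(-2 \right)},3 \right)} \left(-86\right) + \left(\frac{10}{15} - \frac{38}{16}\right) = \left(- \frac{1}{3}\right) \left(-86\right) + \left(\frac{10}{15} - \frac{38}{16}\right) = \frac{86}{3} + \left(10 \cdot \frac{1}{15} - \frac{19}{8}\right) = \frac{86}{3} + \left(\frac{2}{3} - \frac{19}{8}\right) = \frac{86}{3} - \frac{41}{24} = \frac{647}{24}$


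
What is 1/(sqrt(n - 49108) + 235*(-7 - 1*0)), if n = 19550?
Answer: -1645/2735583 - I*sqrt(29558)/2735583 ≈ -0.00060133 - 6.2847e-5*I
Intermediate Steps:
1/(sqrt(n - 49108) + 235*(-7 - 1*0)) = 1/(sqrt(19550 - 49108) + 235*(-7 - 1*0)) = 1/(sqrt(-29558) + 235*(-7 + 0)) = 1/(I*sqrt(29558) + 235*(-7)) = 1/(I*sqrt(29558) - 1645) = 1/(-1645 + I*sqrt(29558))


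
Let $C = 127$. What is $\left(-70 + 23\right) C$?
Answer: $-5969$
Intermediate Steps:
$\left(-70 + 23\right) C = \left(-70 + 23\right) 127 = \left(-47\right) 127 = -5969$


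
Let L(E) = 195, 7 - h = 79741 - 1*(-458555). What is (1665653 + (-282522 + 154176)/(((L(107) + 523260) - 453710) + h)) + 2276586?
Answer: 923556279181/234272 ≈ 3.9422e+6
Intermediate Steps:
h = -538289 (h = 7 - (79741 - 1*(-458555)) = 7 - (79741 + 458555) = 7 - 1*538296 = 7 - 538296 = -538289)
(1665653 + (-282522 + 154176)/(((L(107) + 523260) - 453710) + h)) + 2276586 = (1665653 + (-282522 + 154176)/(((195 + 523260) - 453710) - 538289)) + 2276586 = (1665653 - 128346/((523455 - 453710) - 538289)) + 2276586 = (1665653 - 128346/(69745 - 538289)) + 2276586 = (1665653 - 128346/(-468544)) + 2276586 = (1665653 - 128346*(-1/468544)) + 2276586 = (1665653 + 64173/234272) + 2276586 = 390215923789/234272 + 2276586 = 923556279181/234272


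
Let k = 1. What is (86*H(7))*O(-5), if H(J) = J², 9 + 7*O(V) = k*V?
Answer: -8428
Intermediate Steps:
O(V) = -9/7 + V/7 (O(V) = -9/7 + (1*V)/7 = -9/7 + V/7)
(86*H(7))*O(-5) = (86*7²)*(-9/7 + (⅐)*(-5)) = (86*49)*(-9/7 - 5/7) = 4214*(-2) = -8428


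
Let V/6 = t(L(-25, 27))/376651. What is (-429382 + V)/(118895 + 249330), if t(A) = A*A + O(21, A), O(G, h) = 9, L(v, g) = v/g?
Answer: -39299699788354/33702232417425 ≈ -1.1661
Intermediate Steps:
t(A) = 9 + A**2 (t(A) = A*A + 9 = A**2 + 9 = 9 + A**2)
V = 14372/91526193 (V = 6*((9 + (-25/27)**2)/376651) = 6*((9 + (-25*1/27)**2)*(1/376651)) = 6*((9 + (-25/27)**2)*(1/376651)) = 6*((9 + 625/729)*(1/376651)) = 6*((7186/729)*(1/376651)) = 6*(7186/274578579) = 14372/91526193 ≈ 0.00015703)
(-429382 + V)/(118895 + 249330) = (-429382 + 14372/91526193)/(118895 + 249330) = -39299699788354/91526193/368225 = -39299699788354/91526193*1/368225 = -39299699788354/33702232417425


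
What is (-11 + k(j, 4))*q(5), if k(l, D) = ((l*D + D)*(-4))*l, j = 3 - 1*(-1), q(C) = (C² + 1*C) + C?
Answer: -11585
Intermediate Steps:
q(C) = C² + 2*C (q(C) = (C² + C) + C = (C + C²) + C = C² + 2*C)
j = 4 (j = 3 + 1 = 4)
k(l, D) = l*(-4*D - 4*D*l) (k(l, D) = ((D*l + D)*(-4))*l = ((D + D*l)*(-4))*l = (-4*D - 4*D*l)*l = l*(-4*D - 4*D*l))
(-11 + k(j, 4))*q(5) = (-11 - 4*4*4*(1 + 4))*(5*(2 + 5)) = (-11 - 4*4*4*5)*(5*7) = (-11 - 320)*35 = -331*35 = -11585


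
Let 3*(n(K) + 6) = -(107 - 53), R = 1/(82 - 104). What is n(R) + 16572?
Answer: 16548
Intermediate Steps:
R = -1/22 (R = 1/(-22) = -1/22 ≈ -0.045455)
n(K) = -24 (n(K) = -6 + (-(107 - 53))/3 = -6 + (-1*54)/3 = -6 + (⅓)*(-54) = -6 - 18 = -24)
n(R) + 16572 = -24 + 16572 = 16548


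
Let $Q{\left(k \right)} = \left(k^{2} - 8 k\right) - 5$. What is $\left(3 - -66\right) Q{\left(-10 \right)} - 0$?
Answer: $12075$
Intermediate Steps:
$Q{\left(k \right)} = -5 + k^{2} - 8 k$
$\left(3 - -66\right) Q{\left(-10 \right)} - 0 = \left(3 - -66\right) \left(-5 + \left(-10\right)^{2} - -80\right) - 0 = \left(3 + 66\right) \left(-5 + 100 + 80\right) + 0 = 69 \cdot 175 + 0 = 12075 + 0 = 12075$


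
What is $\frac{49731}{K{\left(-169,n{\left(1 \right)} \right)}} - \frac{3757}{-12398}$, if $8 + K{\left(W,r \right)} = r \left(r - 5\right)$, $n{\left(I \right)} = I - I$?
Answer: $- \frac{308267441}{49592} \approx -6216.1$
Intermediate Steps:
$n{\left(I \right)} = 0$
$K{\left(W,r \right)} = -8 + r \left(-5 + r\right)$ ($K{\left(W,r \right)} = -8 + r \left(r - 5\right) = -8 + r \left(-5 + r\right)$)
$\frac{49731}{K{\left(-169,n{\left(1 \right)} \right)}} - \frac{3757}{-12398} = \frac{49731}{-8 + 0^{2} - 0} - \frac{3757}{-12398} = \frac{49731}{-8 + 0 + 0} - - \frac{3757}{12398} = \frac{49731}{-8} + \frac{3757}{12398} = 49731 \left(- \frac{1}{8}\right) + \frac{3757}{12398} = - \frac{49731}{8} + \frac{3757}{12398} = - \frac{308267441}{49592}$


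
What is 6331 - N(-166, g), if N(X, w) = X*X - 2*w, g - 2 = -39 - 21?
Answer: -21341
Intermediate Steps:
g = -58 (g = 2 + (-39 - 21) = 2 - 60 = -58)
N(X, w) = X**2 - 2*w
6331 - N(-166, g) = 6331 - ((-166)**2 - 2*(-58)) = 6331 - (27556 + 116) = 6331 - 1*27672 = 6331 - 27672 = -21341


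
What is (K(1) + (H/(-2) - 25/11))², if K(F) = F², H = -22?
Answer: 11449/121 ≈ 94.620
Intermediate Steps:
(K(1) + (H/(-2) - 25/11))² = (1² + (-22/(-2) - 25/11))² = (1 + (-22*(-½) - 25*1/11))² = (1 + (11 - 25/11))² = (1 + 96/11)² = (107/11)² = 11449/121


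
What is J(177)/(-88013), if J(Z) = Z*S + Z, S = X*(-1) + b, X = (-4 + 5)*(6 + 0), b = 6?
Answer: -177/88013 ≈ -0.0020111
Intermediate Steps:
X = 6 (X = 1*6 = 6)
S = 0 (S = 6*(-1) + 6 = -6 + 6 = 0)
J(Z) = Z (J(Z) = Z*0 + Z = 0 + Z = Z)
J(177)/(-88013) = 177/(-88013) = 177*(-1/88013) = -177/88013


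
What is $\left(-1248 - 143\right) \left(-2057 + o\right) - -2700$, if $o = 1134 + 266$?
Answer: $916587$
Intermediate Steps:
$o = 1400$
$\left(-1248 - 143\right) \left(-2057 + o\right) - -2700 = \left(-1248 - 143\right) \left(-2057 + 1400\right) - -2700 = \left(-1391\right) \left(-657\right) + 2700 = 913887 + 2700 = 916587$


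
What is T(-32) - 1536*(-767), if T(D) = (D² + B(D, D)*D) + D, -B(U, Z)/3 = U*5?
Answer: 1163744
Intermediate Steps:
B(U, Z) = -15*U (B(U, Z) = -3*U*5 = -15*U)
T(D) = D - 14*D² (T(D) = (D² + (-15*D)*D) + D = (D² - 15*D²) + D = -14*D² + D = D - 14*D²)
T(-32) - 1536*(-767) = -32*(1 - 14*(-32)) - 1536*(-767) = -32*(1 + 448) + 1178112 = -32*449 + 1178112 = -14368 + 1178112 = 1163744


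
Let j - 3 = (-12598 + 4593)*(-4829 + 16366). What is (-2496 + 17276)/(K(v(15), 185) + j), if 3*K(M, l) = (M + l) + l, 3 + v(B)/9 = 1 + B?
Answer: -44340/277060559 ≈ -0.00016004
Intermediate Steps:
v(B) = -18 + 9*B (v(B) = -27 + 9*(1 + B) = -27 + (9 + 9*B) = -18 + 9*B)
K(M, l) = M/3 + 2*l/3 (K(M, l) = ((M + l) + l)/3 = (M + 2*l)/3 = M/3 + 2*l/3)
j = -92353682 (j = 3 + (-12598 + 4593)*(-4829 + 16366) = 3 - 8005*11537 = 3 - 92353685 = -92353682)
(-2496 + 17276)/(K(v(15), 185) + j) = (-2496 + 17276)/(((-18 + 9*15)/3 + (2/3)*185) - 92353682) = 14780/(((-18 + 135)/3 + 370/3) - 92353682) = 14780/(((1/3)*117 + 370/3) - 92353682) = 14780/((39 + 370/3) - 92353682) = 14780/(487/3 - 92353682) = 14780/(-277060559/3) = 14780*(-3/277060559) = -44340/277060559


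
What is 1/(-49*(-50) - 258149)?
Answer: -1/255699 ≈ -3.9108e-6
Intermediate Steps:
1/(-49*(-50) - 258149) = 1/(2450 - 258149) = 1/(-255699) = -1/255699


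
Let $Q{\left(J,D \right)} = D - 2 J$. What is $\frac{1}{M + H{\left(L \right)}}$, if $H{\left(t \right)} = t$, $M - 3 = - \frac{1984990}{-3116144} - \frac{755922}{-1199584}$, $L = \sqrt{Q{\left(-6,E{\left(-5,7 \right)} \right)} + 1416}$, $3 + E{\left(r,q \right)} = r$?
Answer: $- \frac{58228402521293248574864}{19128450702883977936735711} + \frac{27291437111233423712768 \sqrt{355}}{19128450702883977936735711} \approx 0.023838$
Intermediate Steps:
$E{\left(r,q \right)} = -3 + r$
$L = 2 \sqrt{355}$ ($L = \sqrt{\left(\left(-3 - 5\right) - -12\right) + 1416} = \sqrt{\left(-8 + 12\right) + 1416} = \sqrt{4 + 1416} = \sqrt{1420} = 2 \sqrt{355} \approx 37.683$)
$M = \frac{498467296913}{116814890128}$ ($M = 3 - \left(- \frac{992495}{1558072} - \frac{377961}{599792}\right) = 3 - - \frac{148022626529}{116814890128} = 3 + \left(\frac{992495}{1558072} + \frac{377961}{599792}\right) = 3 + \frac{148022626529}{116814890128} = \frac{498467296913}{116814890128} \approx 4.2672$)
$\frac{1}{M + H{\left(L \right)}} = \frac{1}{\frac{498467296913}{116814890128} + 2 \sqrt{355}}$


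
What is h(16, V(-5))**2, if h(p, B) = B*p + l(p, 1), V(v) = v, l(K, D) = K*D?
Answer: 4096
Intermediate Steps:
l(K, D) = D*K
h(p, B) = p + B*p (h(p, B) = B*p + 1*p = B*p + p = p + B*p)
h(16, V(-5))**2 = (16*(1 - 5))**2 = (16*(-4))**2 = (-64)**2 = 4096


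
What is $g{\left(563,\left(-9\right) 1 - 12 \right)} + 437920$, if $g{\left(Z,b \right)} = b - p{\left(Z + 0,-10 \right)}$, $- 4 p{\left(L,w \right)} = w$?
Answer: $\frac{875793}{2} \approx 4.379 \cdot 10^{5}$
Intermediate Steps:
$p{\left(L,w \right)} = - \frac{w}{4}$
$g{\left(Z,b \right)} = - \frac{5}{2} + b$ ($g{\left(Z,b \right)} = b - \left(- \frac{1}{4}\right) \left(-10\right) = b - \frac{5}{2} = - \frac{5}{2} + b$)
$g{\left(563,\left(-9\right) 1 - 12 \right)} + 437920 = \left(- \frac{5}{2} - 21\right) + 437920 = - \frac{47}{2} + 437920 = \frac{875793}{2}$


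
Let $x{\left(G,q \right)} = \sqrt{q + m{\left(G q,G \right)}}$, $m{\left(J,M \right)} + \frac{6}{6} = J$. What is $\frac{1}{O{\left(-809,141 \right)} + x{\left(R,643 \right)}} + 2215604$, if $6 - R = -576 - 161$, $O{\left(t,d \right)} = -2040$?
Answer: $\frac{8160532591196}{3683209} - \frac{\sqrt{478391}}{3683209} \approx 2.2156 \cdot 10^{6}$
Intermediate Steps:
$m{\left(J,M \right)} = -1 + J$
$R = 743$ ($R = 6 - \left(-576 - 161\right) = 6 - -737 = 6 + 737 = 743$)
$x{\left(G,q \right)} = \sqrt{-1 + q + G q}$ ($x{\left(G,q \right)} = \sqrt{q + \left(-1 + G q\right)} = \sqrt{-1 + q + G q}$)
$\frac{1}{O{\left(-809,141 \right)} + x{\left(R,643 \right)}} + 2215604 = \frac{1}{-2040 + \sqrt{-1 + 643 + 743 \cdot 643}} + 2215604 = \frac{1}{-2040 + \sqrt{-1 + 643 + 477749}} + 2215604 = \frac{1}{-2040 + \sqrt{478391}} + 2215604 = 2215604 + \frac{1}{-2040 + \sqrt{478391}}$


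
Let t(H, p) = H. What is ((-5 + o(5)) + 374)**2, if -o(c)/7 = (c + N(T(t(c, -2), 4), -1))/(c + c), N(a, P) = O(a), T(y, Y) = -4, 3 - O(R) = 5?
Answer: 13461561/100 ≈ 1.3462e+5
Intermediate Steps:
O(R) = -2 (O(R) = 3 - 1*5 = 3 - 5 = -2)
N(a, P) = -2
o(c) = -7*(-2 + c)/(2*c) (o(c) = -7*(c - 2)/(c + c) = -7*(-2 + c)/(2*c))
((-5 + o(5)) + 374)**2 = ((-5 + (-7/2 + 7/5)) + 374)**2 = ((-5 - 21/10) + 374)**2 = (-71/10 + 374)**2 = (3669/10)**2 = 13461561/100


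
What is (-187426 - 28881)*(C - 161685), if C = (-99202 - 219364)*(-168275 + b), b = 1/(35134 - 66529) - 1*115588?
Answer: -6748342299171333677/345 ≈ -1.9560e+16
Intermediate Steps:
b = -3628885261/31395 (b = 1/(-31395) - 115588 = -1/31395 - 115588 = -3628885261/31395 ≈ -1.1559e+5)
C = 2839021609197476/31395 (C = (-99202 - 219364)*(-168275 - 3628885261/31395) = -318566*(-8911878886/31395) = 2839021609197476/31395 ≈ 9.0429e+10)
(-187426 - 28881)*(C - 161685) = (-187426 - 28881)*(2839021609197476/31395 - 161685) = -216307*2839016533096901/31395 = -6748342299171333677/345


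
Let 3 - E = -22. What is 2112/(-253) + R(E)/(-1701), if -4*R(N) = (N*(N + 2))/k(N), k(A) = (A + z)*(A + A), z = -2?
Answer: -96767/11592 ≈ -8.3477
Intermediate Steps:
E = 25 (E = 3 - 1*(-22) = 3 + 22 = 25)
k(A) = 2*A*(-2 + A) (k(A) = (A - 2)*(A + A) = (-2 + A)*(2*A) = 2*A*(-2 + A))
R(N) = -(2 + N)/(8*(-2 + N)) (R(N) = -N*(N + 2)/(4*(2*N*(-2 + N))) = -N*(2 + N)*1/(2*N*(-2 + N))/4 = -(2 + N)/(8*(-2 + N)))
2112/(-253) + R(E)/(-1701) = 2112/(-253) + ((-2 - 1*25)/(8*(-2 + 25)))/(-1701) = 2112*(-1/253) + ((⅛)*(-2 - 25)/23)*(-1/1701) = -192/23 + ((⅛)*(1/23)*(-27))*(-1/1701) = -192/23 - 27/184*(-1/1701) = -192/23 + 1/11592 = -96767/11592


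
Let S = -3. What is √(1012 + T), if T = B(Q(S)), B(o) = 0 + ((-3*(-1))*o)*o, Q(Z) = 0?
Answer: 2*√253 ≈ 31.812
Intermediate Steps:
B(o) = 3*o² (B(o) = 0 + (3*o)*o = 0 + 3*o² = 3*o²)
T = 0 (T = 3*0² = 3*0 = 0)
√(1012 + T) = √(1012 + 0) = √1012 = 2*√253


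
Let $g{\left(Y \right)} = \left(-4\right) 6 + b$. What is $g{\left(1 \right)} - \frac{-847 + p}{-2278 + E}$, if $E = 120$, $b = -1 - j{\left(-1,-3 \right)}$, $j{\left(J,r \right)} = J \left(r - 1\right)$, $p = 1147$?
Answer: $- \frac{31141}{1079} \approx -28.861$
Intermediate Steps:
$j{\left(J,r \right)} = J \left(-1 + r\right)$
$b = -5$ ($b = -1 - - (-1 - 3) = -1 - \left(-1\right) \left(-4\right) = -1 - 4 = -5$)
$g{\left(Y \right)} = -29$ ($g{\left(Y \right)} = \left(-4\right) 6 - 5 = -24 - 5 = -29$)
$g{\left(1 \right)} - \frac{-847 + p}{-2278 + E} = -29 - \frac{-847 + 1147}{-2278 + 120} = -29 - \frac{300}{-2158} = -29 - 300 \left(- \frac{1}{2158}\right) = -29 - - \frac{150}{1079} = -29 + \frac{150}{1079} = - \frac{31141}{1079}$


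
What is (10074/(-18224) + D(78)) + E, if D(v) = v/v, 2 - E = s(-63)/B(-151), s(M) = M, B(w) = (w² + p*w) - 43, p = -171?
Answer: 361279059/147550616 ≈ 2.4485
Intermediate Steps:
B(w) = -43 + w² - 171*w (B(w) = (w² - 171*w) - 43 = -43 + w² - 171*w)
E = 32407/16193 (E = 2 - (-63)/(-43 + (-151)² - 171*(-151)) = 2 - (-63)/(-43 + 22801 + 25821) = 2 - (-63)/48579 = 2 - 1*(-21/16193) = 2 + 21/16193 = 32407/16193 ≈ 2.0013)
D(v) = 1
(10074/(-18224) + D(78)) + E = (10074/(-18224) + 1) + 32407/16193 = (10074*(-1/18224) + 1) + 32407/16193 = (-5037/9112 + 1) + 32407/16193 = 4075/9112 + 32407/16193 = 361279059/147550616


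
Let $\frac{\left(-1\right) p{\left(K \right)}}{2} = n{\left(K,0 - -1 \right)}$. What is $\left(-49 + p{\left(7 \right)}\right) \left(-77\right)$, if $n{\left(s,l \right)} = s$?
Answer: $4851$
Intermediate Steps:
$p{\left(K \right)} = - 2 K$
$\left(-49 + p{\left(7 \right)}\right) \left(-77\right) = \left(-49 - 14\right) \left(-77\right) = \left(-63\right) \left(-77\right) = 4851$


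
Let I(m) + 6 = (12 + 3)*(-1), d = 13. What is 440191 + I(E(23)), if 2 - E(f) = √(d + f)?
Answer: 440170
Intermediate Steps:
E(f) = 2 - √(13 + f)
I(m) = -21 (I(m) = -6 + (12 + 3)*(-1) = -6 + 15*(-1) = -6 - 15 = -21)
440191 + I(E(23)) = 440191 - 21 = 440170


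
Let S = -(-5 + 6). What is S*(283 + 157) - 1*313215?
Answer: -313655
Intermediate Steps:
S = -1 (S = -1*1 = -1)
S*(283 + 157) - 1*313215 = -(283 + 157) - 1*313215 = -1*440 - 313215 = -440 - 313215 = -313655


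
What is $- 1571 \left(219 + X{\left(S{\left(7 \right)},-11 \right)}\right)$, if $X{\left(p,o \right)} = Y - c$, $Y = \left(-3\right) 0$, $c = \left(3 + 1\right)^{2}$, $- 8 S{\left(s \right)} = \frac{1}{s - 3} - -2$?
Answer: $-318913$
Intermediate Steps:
$S{\left(s \right)} = - \frac{1}{4} - \frac{1}{8 \left(-3 + s\right)}$ ($S{\left(s \right)} = - \frac{\frac{1}{s - 3} - -2}{8} = - \frac{\frac{1}{-3 + s} + 2}{8} = - \frac{2 + \frac{1}{-3 + s}}{8} = - \frac{1}{4} - \frac{1}{8 \left(-3 + s\right)}$)
$c = 16$ ($c = 4^{2} = 16$)
$Y = 0$
$X{\left(p,o \right)} = -16$ ($X{\left(p,o \right)} = 0 - 16 = -16$)
$- 1571 \left(219 + X{\left(S{\left(7 \right)},-11 \right)}\right) = - 1571 \left(219 - 16\right) = \left(-1571\right) 203 = -318913$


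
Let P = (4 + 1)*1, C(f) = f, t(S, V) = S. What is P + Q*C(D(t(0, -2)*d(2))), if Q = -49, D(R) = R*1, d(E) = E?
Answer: 5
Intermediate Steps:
D(R) = R
P = 5 (P = 5*1 = 5)
P + Q*C(D(t(0, -2)*d(2))) = 5 - 0*2 = 5 - 49*0 = 5 + 0 = 5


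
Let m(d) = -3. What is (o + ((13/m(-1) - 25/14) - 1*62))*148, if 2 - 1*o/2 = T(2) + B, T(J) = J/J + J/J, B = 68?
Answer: -634402/21 ≈ -30210.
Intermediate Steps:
T(J) = 2 (T(J) = 1 + 1 = 2)
o = -136 (o = 4 - 2*(2 + 68) = 4 - 2*70 = 4 - 140 = -136)
(o + ((13/m(-1) - 25/14) - 1*62))*148 = (-136 + ((13/(-3) - 25/14) - 1*62))*148 = (-136 + ((13*(-⅓) - 25*1/14) - 62))*148 = (-136 + ((-13/3 - 25/14) - 62))*148 = (-136 + (-257/42 - 62))*148 = (-136 - 2861/42)*148 = -8573/42*148 = -634402/21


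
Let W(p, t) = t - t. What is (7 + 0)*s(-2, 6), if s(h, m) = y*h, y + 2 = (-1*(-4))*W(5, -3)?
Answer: 28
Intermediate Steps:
W(p, t) = 0
y = -2 (y = -2 - 1*(-4)*0 = -2 + 4*0 = -2 + 0 = -2)
s(h, m) = -2*h
(7 + 0)*s(-2, 6) = (7 + 0)*(-2*(-2)) = 7*4 = 28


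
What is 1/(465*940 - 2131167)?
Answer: -1/1694067 ≈ -5.9030e-7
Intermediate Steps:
1/(465*940 - 2131167) = 1/(437100 - 2131167) = 1/(-1694067) = -1/1694067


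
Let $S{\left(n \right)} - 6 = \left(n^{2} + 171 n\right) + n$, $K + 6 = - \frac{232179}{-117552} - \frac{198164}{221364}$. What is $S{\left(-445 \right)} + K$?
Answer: $\frac{263440346461309}{2168481744} \approx 1.2149 \cdot 10^{5}$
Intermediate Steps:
$K = - \frac{10669098995}{2168481744}$ ($K = -6 - \left(- \frac{77393}{39184} + \frac{49541}{55341}\right) = -6 - - \frac{2341791469}{2168481744} = -6 + \left(\frac{77393}{39184} - \frac{49541}{55341}\right) = -6 + \frac{2341791469}{2168481744} = - \frac{10669098995}{2168481744} \approx -4.9201$)
$S{\left(n \right)} = 6 + n^{2} + 172 n$ ($S{\left(n \right)} = 6 + \left(\left(n^{2} + 171 n\right) + n\right) = 6 + \left(n^{2} + 172 n\right) = 6 + n^{2} + 172 n$)
$S{\left(-445 \right)} + K = \left(6 + \left(-445\right)^{2} + 172 \left(-445\right)\right) - \frac{10669098995}{2168481744} = \left(6 + 198025 - 76540\right) - \frac{10669098995}{2168481744} = 121491 - \frac{10669098995}{2168481744} = \frac{263440346461309}{2168481744}$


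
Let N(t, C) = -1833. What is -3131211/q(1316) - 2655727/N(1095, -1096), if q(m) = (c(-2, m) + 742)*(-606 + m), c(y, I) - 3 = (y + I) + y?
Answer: 3872870101927/2677041510 ≈ 1446.7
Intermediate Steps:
c(y, I) = 3 + I + 2*y (c(y, I) = 3 + ((y + I) + y) = 3 + ((I + y) + y) = 3 + (I + 2*y) = 3 + I + 2*y)
q(m) = (-606 + m)*(741 + m) (q(m) = ((3 + m + 2*(-2)) + 742)*(-606 + m) = ((3 + m - 4) + 742)*(-606 + m) = ((-1 + m) + 742)*(-606 + m) = (741 + m)*(-606 + m) = (-606 + m)*(741 + m))
-3131211/q(1316) - 2655727/N(1095, -1096) = -3131211/(-449046 + 1316² + 135*1316) - 2655727/(-1833) = -3131211/(-449046 + 1731856 + 177660) - 2655727*(-1/1833) = -3131211/1460470 + 2655727/1833 = 3872870101927/2677041510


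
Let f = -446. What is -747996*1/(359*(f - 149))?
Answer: 747996/213605 ≈ 3.5018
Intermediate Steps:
-747996*1/(359*(f - 149)) = -747996*1/(359*(-446 - 149)) = -747996/(359*(-595)) = -747996/(-213605) = -747996*(-1/213605) = 747996/213605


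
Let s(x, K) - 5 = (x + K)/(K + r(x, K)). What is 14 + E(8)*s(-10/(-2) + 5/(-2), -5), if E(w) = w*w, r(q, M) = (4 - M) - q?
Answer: 682/3 ≈ 227.33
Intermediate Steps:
r(q, M) = 4 - M - q
s(x, K) = 5 + (K + x)/(4 - x) (s(x, K) = 5 + (x + K)/(K + (4 - K - x)) = 5 + (K + x)/(4 - x))
E(w) = w²
14 + E(8)*s(-10/(-2) + 5/(-2), -5) = 14 + 8²*((-20 - 1*(-5) + 4*(-10/(-2) + 5/(-2)))/(-4 + (-10/(-2) + 5/(-2)))) = 14 + 64*((-20 + 5 + 4*(-10*(-½) + 5*(-½)))/(-4 + (-10*(-½) + 5*(-½)))) = 14 + 64*((-20 + 5 + 4*(5 - 5/2))/(-4 + (5 - 5/2))) = 14 + 64*((-20 + 5 + 4*(5/2))/(-4 + 5/2)) = 14 + 64*((-20 + 5 + 10)/(-3/2)) = 14 + 64*(-⅔*(-5)) = 14 + 64*(10/3) = 14 + 640/3 = 682/3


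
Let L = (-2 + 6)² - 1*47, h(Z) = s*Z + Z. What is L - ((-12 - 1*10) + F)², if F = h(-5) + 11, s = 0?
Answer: -287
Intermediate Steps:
h(Z) = Z (h(Z) = 0*Z + Z = 0 + Z = Z)
F = 6 (F = -5 + 11 = 6)
L = -31 (L = 4² - 47 = 16 - 47 = -31)
L - ((-12 - 1*10) + F)² = -31 - ((-12 - 1*10) + 6)² = -31 - ((-12 - 10) + 6)² = -31 - (-22 + 6)² = -31 - 1*(-16)² = -31 - 1*256 = -31 - 256 = -287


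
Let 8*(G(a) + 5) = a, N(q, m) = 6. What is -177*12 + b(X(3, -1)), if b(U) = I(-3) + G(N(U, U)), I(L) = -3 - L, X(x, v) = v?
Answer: -8513/4 ≈ -2128.3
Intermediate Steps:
G(a) = -5 + a/8
b(U) = -17/4 (b(U) = (-3 - 1*(-3)) + (-5 + (1/8)*6) = (-3 + 3) + (-5 + 3/4) = 0 - 17/4 = -17/4)
-177*12 + b(X(3, -1)) = -177*12 - 17/4 = -2124 - 17/4 = -8513/4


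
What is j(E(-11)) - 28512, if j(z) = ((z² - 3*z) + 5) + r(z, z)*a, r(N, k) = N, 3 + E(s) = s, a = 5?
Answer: -28339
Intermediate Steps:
E(s) = -3 + s
j(z) = 5 + z² + 2*z (j(z) = ((z² - 3*z) + 5) + z*5 = (5 + z² - 3*z) + 5*z = 5 + z² + 2*z)
j(E(-11)) - 28512 = (5 + (-3 - 11)² + 2*(-3 - 11)) - 28512 = (5 + (-14)² + 2*(-14)) - 28512 = (5 + 196 - 28) - 28512 = 173 - 28512 = -28339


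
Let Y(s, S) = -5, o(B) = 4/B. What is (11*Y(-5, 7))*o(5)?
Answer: -44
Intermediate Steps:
(11*Y(-5, 7))*o(5) = (11*(-5))*(4/5) = -220/5 = -55*⅘ = -44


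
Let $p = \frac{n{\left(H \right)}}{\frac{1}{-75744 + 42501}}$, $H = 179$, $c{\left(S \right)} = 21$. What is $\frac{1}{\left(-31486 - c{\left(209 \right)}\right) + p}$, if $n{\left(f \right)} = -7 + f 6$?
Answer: $- \frac{1}{35501788} \approx -2.8168 \cdot 10^{-8}$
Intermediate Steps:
$n{\left(f \right)} = -7 + 6 f$
$p = -35470281$ ($p = \frac{-7 + 6 \cdot 179}{\frac{1}{-75744 + 42501}} = \frac{-7 + 1074}{\frac{1}{-33243}} = \frac{1067}{- \frac{1}{33243}} = 1067 \left(-33243\right) = -35470281$)
$\frac{1}{\left(-31486 - c{\left(209 \right)}\right) + p} = \frac{1}{\left(-31486 - 21\right) - 35470281} = \frac{1}{-31507 - 35470281} = \frac{1}{-35501788} = - \frac{1}{35501788}$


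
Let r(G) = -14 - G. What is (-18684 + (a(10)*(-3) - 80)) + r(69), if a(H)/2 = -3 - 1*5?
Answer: -18799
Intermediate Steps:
a(H) = -16 (a(H) = 2*(-3 - 1*5) = 2*(-3 - 5) = 2*(-8) = -16)
(-18684 + (a(10)*(-3) - 80)) + r(69) = (-18684 + (-16*(-3) - 80)) + (-14 - 1*69) = (-18684 + (48 - 80)) + (-14 - 69) = (-18684 - 32) - 83 = -18716 - 83 = -18799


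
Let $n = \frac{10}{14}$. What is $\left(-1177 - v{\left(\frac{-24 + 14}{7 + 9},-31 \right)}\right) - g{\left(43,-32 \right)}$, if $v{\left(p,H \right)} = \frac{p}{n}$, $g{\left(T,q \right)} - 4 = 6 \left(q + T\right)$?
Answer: $- \frac{9969}{8} \approx -1246.1$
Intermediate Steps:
$n = \frac{5}{7}$ ($n = 10 \cdot \frac{1}{14} = \frac{5}{7} \approx 0.71429$)
$g{\left(T,q \right)} = 4 + 6 T + 6 q$ ($g{\left(T,q \right)} = 4 + 6 \left(q + T\right) = 4 + 6 \left(T + q\right) = 4 + \left(6 T + 6 q\right) = 4 + 6 T + 6 q$)
$v{\left(p,H \right)} = \frac{7 p}{5}$ ($v{\left(p,H \right)} = \frac{p}{\frac{5}{7}} = p \frac{7}{5} = \frac{7 p}{5}$)
$\left(-1177 - v{\left(\frac{-24 + 14}{7 + 9},-31 \right)}\right) - g{\left(43,-32 \right)} = \left(-1177 - \frac{7 \frac{-24 + 14}{7 + 9}}{5}\right) - \left(4 + 6 \cdot 43 + 6 \left(-32\right)\right) = \left(-1177 - \frac{7 \left(- \frac{10}{16}\right)}{5}\right) - \left(4 + 258 - 192\right) = \left(-1177 - \frac{7 \left(\left(-10\right) \frac{1}{16}\right)}{5}\right) - 70 = \left(-1177 - \frac{7}{5} \left(- \frac{5}{8}\right)\right) - 70 = \left(-1177 - - \frac{7}{8}\right) - 70 = \left(-1177 + \frac{7}{8}\right) - 70 = - \frac{9409}{8} - 70 = - \frac{9969}{8}$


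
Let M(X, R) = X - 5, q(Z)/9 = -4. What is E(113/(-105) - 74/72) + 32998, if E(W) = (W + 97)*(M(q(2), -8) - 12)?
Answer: 35240323/1260 ≈ 27969.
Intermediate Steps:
q(Z) = -36 (q(Z) = 9*(-4) = -36)
M(X, R) = -5 + X
E(W) = -5141 - 53*W (E(W) = (W + 97)*((-5 - 36) - 12) = (97 + W)*(-41 - 12) = (97 + W)*(-53) = -5141 - 53*W)
E(113/(-105) - 74/72) + 32998 = (-5141 - 53*(113/(-105) - 74/72)) + 32998 = (-5141 - 53*(113*(-1/105) - 74*1/72)) + 32998 = (-5141 - 53*(-113/105 - 37/36)) + 32998 = (-5141 - 53*(-2651/1260)) + 32998 = (-5141 + 140503/1260) + 32998 = -6337157/1260 + 32998 = 35240323/1260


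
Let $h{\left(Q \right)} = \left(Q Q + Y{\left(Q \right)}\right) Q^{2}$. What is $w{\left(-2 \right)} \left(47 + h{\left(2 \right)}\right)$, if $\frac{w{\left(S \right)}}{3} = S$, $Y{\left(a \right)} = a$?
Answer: $-426$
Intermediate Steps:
$h{\left(Q \right)} = Q^{2} \left(Q + Q^{2}\right)$ ($h{\left(Q \right)} = \left(Q Q + Q\right) Q^{2} = \left(Q^{2} + Q\right) Q^{2} = \left(Q + Q^{2}\right) Q^{2} = Q^{2} \left(Q + Q^{2}\right)$)
$w{\left(S \right)} = 3 S$
$w{\left(-2 \right)} \left(47 + h{\left(2 \right)}\right) = 3 \left(-2\right) \left(47 + 2^{3} \left(1 + 2\right)\right) = - 6 \left(47 + 8 \cdot 3\right) = - 6 \left(47 + 24\right) = \left(-6\right) 71 = -426$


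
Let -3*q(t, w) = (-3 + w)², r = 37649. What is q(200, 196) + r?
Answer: 75698/3 ≈ 25233.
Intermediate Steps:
q(t, w) = -(-3 + w)²/3
q(200, 196) + r = -(-3 + 196)²/3 + 37649 = -⅓*193² + 37649 = -⅓*37249 + 37649 = -37249/3 + 37649 = 75698/3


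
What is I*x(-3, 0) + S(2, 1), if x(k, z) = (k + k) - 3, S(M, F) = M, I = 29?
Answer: -259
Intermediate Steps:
x(k, z) = -3 + 2*k (x(k, z) = 2*k - 3 = -3 + 2*k)
I*x(-3, 0) + S(2, 1) = 29*(-3 + 2*(-3)) + 2 = 29*(-3 - 6) + 2 = 29*(-9) + 2 = -261 + 2 = -259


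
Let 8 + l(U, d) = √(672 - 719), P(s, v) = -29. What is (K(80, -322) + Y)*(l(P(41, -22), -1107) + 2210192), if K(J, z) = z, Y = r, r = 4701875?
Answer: 10391297215752 + 4701553*I*√47 ≈ 1.0391e+13 + 3.2232e+7*I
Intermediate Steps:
Y = 4701875
l(U, d) = -8 + I*√47 (l(U, d) = -8 + √(672 - 719) = -8 + √(-47) = -8 + I*√47)
(K(80, -322) + Y)*(l(P(41, -22), -1107) + 2210192) = (-322 + 4701875)*((-8 + I*√47) + 2210192) = 4701553*(2210184 + I*√47) = 10391297215752 + 4701553*I*√47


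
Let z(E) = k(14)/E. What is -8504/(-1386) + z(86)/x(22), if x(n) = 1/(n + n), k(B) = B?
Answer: 396280/29799 ≈ 13.298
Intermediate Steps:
x(n) = 1/(2*n)
z(E) = 14/E
-8504/(-1386) + z(86)/x(22) = -8504/(-1386) + (14/86)/(((½)/22)) = -8504*(-1/1386) + (14*(1/86))/(((½)*(1/22))) = 4252/693 + 7/(43*(1/44)) = 4252/693 + (7/43)*44 = 4252/693 + 308/43 = 396280/29799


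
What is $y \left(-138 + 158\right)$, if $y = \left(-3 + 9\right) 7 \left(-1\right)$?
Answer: $-840$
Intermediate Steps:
$y = -42$ ($y = 6 \left(-7\right) = -42$)
$y \left(-138 + 158\right) = - 42 \left(-138 + 158\right) = \left(-42\right) 20 = -840$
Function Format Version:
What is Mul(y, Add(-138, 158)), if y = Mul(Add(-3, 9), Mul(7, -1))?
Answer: -840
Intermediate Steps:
y = -42 (y = Mul(6, -7) = -42)
Mul(y, Add(-138, 158)) = Mul(-42, Add(-138, 158)) = Mul(-42, 20) = -840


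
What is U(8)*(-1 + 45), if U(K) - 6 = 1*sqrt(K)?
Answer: 264 + 88*sqrt(2) ≈ 388.45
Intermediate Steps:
U(K) = 6 + sqrt(K) (U(K) = 6 + 1*sqrt(K) = 6 + sqrt(K))
U(8)*(-1 + 45) = (6 + sqrt(8))*(-1 + 45) = (6 + 2*sqrt(2))*44 = 264 + 88*sqrt(2)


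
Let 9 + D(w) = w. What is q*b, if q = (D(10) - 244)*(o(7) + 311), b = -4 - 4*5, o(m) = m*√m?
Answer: 1813752 + 40824*√7 ≈ 1.9218e+6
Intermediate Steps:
D(w) = -9 + w
o(m) = m^(3/2)
b = -24 (b = -4 - 20 = -24)
q = -75573 - 1701*√7 (q = ((-9 + 10) - 244)*(7^(3/2) + 311) = (1 - 244)*(7*√7 + 311) = -243*(311 + 7*√7) = -75573 - 1701*√7 ≈ -80073.)
q*b = (-75573 - 1701*√7)*(-24) = 1813752 + 40824*√7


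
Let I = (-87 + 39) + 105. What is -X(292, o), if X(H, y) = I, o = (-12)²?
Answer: -57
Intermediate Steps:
o = 144
I = 57 (I = -48 + 105 = 57)
X(H, y) = 57
-X(292, o) = -1*57 = -57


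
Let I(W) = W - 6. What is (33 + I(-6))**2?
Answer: 441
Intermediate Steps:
I(W) = -6 + W
(33 + I(-6))**2 = (33 + (-6 - 6))**2 = (33 - 12)**2 = 21**2 = 441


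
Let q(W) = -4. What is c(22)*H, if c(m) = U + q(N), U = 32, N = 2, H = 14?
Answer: 392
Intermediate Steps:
c(m) = 28 (c(m) = 32 - 4 = 28)
c(22)*H = 28*14 = 392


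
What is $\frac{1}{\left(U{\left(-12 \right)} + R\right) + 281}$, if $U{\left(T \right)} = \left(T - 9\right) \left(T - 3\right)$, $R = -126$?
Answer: $\frac{1}{470} \approx 0.0021277$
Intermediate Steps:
$U{\left(T \right)} = \left(-9 + T\right) \left(-3 + T\right)$
$\frac{1}{\left(U{\left(-12 \right)} + R\right) + 281} = \frac{1}{\left(\left(27 + \left(-12\right)^{2} - -144\right) - 126\right) + 281} = \frac{1}{\left(\left(27 + 144 + 144\right) - 126\right) + 281} = \frac{1}{\left(315 - 126\right) + 281} = \frac{1}{189 + 281} = \frac{1}{470}$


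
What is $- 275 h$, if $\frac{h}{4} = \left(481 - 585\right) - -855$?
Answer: $-826100$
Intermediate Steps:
$h = 3004$ ($h = 4 \left(\left(481 - 585\right) - -855\right) = 4 \left(-104 + 855\right) = 4 \cdot 751 = 3004$)
$- 275 h = \left(-275\right) 3004 = -826100$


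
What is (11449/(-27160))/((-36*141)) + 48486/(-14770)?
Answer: -95490179429/29089337760 ≈ -3.2827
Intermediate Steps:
(11449/(-27160))/((-36*141)) + 48486/(-14770) = (11449*(-1/27160))/(-5076) + 48486*(-1/14770) = -11449/27160*(-1/5076) - 24243/7385 = 11449/137864160 - 24243/7385 = -95490179429/29089337760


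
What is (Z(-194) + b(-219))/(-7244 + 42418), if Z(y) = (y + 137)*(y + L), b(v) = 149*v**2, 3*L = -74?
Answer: 7158653/35174 ≈ 203.52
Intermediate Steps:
L = -74/3 (L = (1/3)*(-74) = -74/3 ≈ -24.667)
Z(y) = (137 + y)*(-74/3 + y) (Z(y) = (y + 137)*(y - 74/3) = (137 + y)*(-74/3 + y))
(Z(-194) + b(-219))/(-7244 + 42418) = ((-10138/3 + (-194)**2 + (337/3)*(-194)) + 149*(-219)**2)/(-7244 + 42418) = ((-10138/3 + 37636 - 65378/3) + 149*47961)/35174 = (12464 + 7146189)*(1/35174) = 7158653*(1/35174) = 7158653/35174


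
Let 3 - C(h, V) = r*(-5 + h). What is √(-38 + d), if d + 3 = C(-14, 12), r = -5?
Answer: I*√133 ≈ 11.533*I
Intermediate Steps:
C(h, V) = -22 + 5*h (C(h, V) = 3 - (-5)*(-5 + h) = 3 - (25 - 5*h) = 3 + (-25 + 5*h) = -22 + 5*h)
d = -95 (d = -3 + (-22 + 5*(-14)) = -3 + (-22 - 70) = -3 - 92 = -95)
√(-38 + d) = √(-38 - 95) = √(-133) = I*√133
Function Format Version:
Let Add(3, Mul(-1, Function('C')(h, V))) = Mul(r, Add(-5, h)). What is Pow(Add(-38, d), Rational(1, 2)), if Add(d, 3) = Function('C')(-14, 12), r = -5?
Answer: Mul(I, Pow(133, Rational(1, 2))) ≈ Mul(11.533, I)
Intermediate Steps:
Function('C')(h, V) = Add(-22, Mul(5, h)) (Function('C')(h, V) = Add(3, Mul(-1, Mul(-5, Add(-5, h)))) = Add(3, Mul(-1, Add(25, Mul(-5, h)))) = Add(3, Add(-25, Mul(5, h))) = Add(-22, Mul(5, h)))
d = -95 (d = Add(-3, Add(-22, Mul(5, -14))) = Add(-3, Add(-22, -70)) = Add(-3, -92) = -95)
Pow(Add(-38, d), Rational(1, 2)) = Pow(Add(-38, -95), Rational(1, 2)) = Pow(-133, Rational(1, 2)) = Mul(I, Pow(133, Rational(1, 2)))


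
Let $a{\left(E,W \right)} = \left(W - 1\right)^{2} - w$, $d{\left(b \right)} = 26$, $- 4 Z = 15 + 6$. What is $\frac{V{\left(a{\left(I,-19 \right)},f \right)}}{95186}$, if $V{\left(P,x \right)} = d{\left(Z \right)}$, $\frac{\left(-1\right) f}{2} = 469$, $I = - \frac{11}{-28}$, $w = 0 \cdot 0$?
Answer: $\frac{1}{3661} \approx 0.00027315$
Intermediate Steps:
$Z = - \frac{21}{4}$ ($Z = - \frac{15 + 6}{4} = \left(- \frac{1}{4}\right) 21 = - \frac{21}{4} \approx -5.25$)
$w = 0$
$I = \frac{11}{28}$ ($I = \left(-11\right) \left(- \frac{1}{28}\right) = \frac{11}{28} \approx 0.39286$)
$f = -938$ ($f = \left(-2\right) 469 = -938$)
$a{\left(E,W \right)} = \left(-1 + W\right)^{2}$ ($a{\left(E,W \right)} = \left(W - 1\right)^{2} - 0 = \left(-1 + W\right)^{2} + 0 = \left(-1 + W\right)^{2}$)
$V{\left(P,x \right)} = 26$
$\frac{V{\left(a{\left(I,-19 \right)},f \right)}}{95186} = \frac{26}{95186} = 26 \cdot \frac{1}{95186} = \frac{1}{3661}$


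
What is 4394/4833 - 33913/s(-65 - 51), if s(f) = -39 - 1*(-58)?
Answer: -163818043/91827 ≈ -1784.0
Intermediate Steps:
s(f) = 19 (s(f) = -39 + 58 = 19)
4394/4833 - 33913/s(-65 - 51) = 4394/4833 - 33913/19 = -163818043/91827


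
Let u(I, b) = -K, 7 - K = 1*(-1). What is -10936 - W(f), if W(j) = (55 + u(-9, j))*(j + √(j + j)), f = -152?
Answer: -3792 - 188*I*√19 ≈ -3792.0 - 819.47*I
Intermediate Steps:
K = 8 (K = 7 - (-1) = 7 - 1*(-1) = 7 + 1 = 8)
u(I, b) = -8 (u(I, b) = -1*8 = -8)
W(j) = 47*j + 47*√2*√j (W(j) = (55 - 8)*(j + √(j + j)) = 47*(j + √(2*j)) = 47*(j + √2*√j) = 47*j + 47*√2*√j)
-10936 - W(f) = -10936 - (47*(-152) + 47*√2*√(-152)) = -10936 - (-7144 + 47*√2*(2*I*√38)) = -10936 - (-7144 + 188*I*√19) = -10936 + (7144 - 188*I*√19) = -3792 - 188*I*√19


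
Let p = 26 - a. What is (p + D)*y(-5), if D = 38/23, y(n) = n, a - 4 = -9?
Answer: -3755/23 ≈ -163.26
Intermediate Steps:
a = -5 (a = 4 - 9 = -5)
p = 31 (p = 26 - 1*(-5) = 26 + 5 = 31)
D = 38/23 (D = 38*(1/23) = 38/23 ≈ 1.6522)
(p + D)*y(-5) = (31 + 38/23)*(-5) = (751/23)*(-5) = -3755/23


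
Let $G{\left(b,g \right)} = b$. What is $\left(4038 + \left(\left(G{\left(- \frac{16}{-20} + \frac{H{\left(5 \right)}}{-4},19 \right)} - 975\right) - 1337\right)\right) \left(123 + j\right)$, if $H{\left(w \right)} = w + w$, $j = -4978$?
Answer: $- \frac{16742953}{2} \approx -8.3715 \cdot 10^{6}$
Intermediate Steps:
$H{\left(w \right)} = 2 w$
$\left(4038 + \left(\left(G{\left(- \frac{16}{-20} + \frac{H{\left(5 \right)}}{-4},19 \right)} - 975\right) - 1337\right)\right) \left(123 + j\right) = \left(4038 - \left(\frac{11556}{5} - \frac{2 \cdot 5}{-4}\right)\right) \left(123 - 4978\right) = \left(4038 + \left(\left(\left(\left(-16\right) \left(- \frac{1}{20}\right) + 10 \left(- \frac{1}{4}\right)\right) - 975\right) - 1337\right)\right) \left(-4855\right) = \left(4038 + \left(\left(\left(\frac{4}{5} - \frac{5}{2}\right) - 975\right) - 1337\right)\right) \left(-4855\right) = \left(4038 - \frac{23137}{10}\right) \left(-4855\right) = \frac{17243}{10} \left(-4855\right) = - \frac{16742953}{2}$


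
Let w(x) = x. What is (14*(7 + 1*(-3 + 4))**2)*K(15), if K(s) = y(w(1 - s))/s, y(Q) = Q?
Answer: -12544/15 ≈ -836.27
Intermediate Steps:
K(s) = (1 - s)/s
(14*(7 + 1*(-3 + 4))**2)*K(15) = (14*(7 + 1*(-3 + 4))**2)*((1 - 1*15)/15) = (14*(7 + 1*1)**2)*((1 - 15)/15) = (14*(7 + 1)**2)*((1/15)*(-14)) = (14*8**2)*(-14/15) = (14*64)*(-14/15) = 896*(-14/15) = -12544/15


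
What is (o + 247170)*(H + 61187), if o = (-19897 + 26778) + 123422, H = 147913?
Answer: 78929604300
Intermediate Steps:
o = 130303 (o = 6881 + 123422 = 130303)
(o + 247170)*(H + 61187) = (130303 + 247170)*(147913 + 61187) = 377473*209100 = 78929604300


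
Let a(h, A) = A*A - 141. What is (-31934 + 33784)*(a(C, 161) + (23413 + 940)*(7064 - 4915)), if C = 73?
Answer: 96866697450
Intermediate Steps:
a(h, A) = -141 + A² (a(h, A) = A² - 141 = -141 + A²)
(-31934 + 33784)*(a(C, 161) + (23413 + 940)*(7064 - 4915)) = (-31934 + 33784)*((-141 + 161²) + (23413 + 940)*(7064 - 4915)) = 1850*((-141 + 25921) + 24353*2149) = 1850*(25780 + 52334597) = 1850*52360377 = 96866697450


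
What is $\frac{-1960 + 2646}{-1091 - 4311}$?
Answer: $- \frac{343}{2701} \approx -0.12699$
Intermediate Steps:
$\frac{-1960 + 2646}{-1091 - 4311} = \frac{686}{-5402} = 686 \left(- \frac{1}{5402}\right) = - \frac{343}{2701}$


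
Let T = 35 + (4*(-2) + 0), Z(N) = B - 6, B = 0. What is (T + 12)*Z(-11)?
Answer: -234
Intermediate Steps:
Z(N) = -6 (Z(N) = 0 - 6 = -6)
T = 27 (T = 35 + (-8 + 0) = 35 - 8 = 27)
(T + 12)*Z(-11) = (27 + 12)*(-6) = 39*(-6) = -234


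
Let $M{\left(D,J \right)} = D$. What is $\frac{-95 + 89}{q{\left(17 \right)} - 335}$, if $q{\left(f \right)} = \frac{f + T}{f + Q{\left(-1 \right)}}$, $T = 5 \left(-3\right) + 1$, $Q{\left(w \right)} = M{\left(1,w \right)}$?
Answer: $\frac{36}{2009} \approx 0.017919$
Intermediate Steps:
$Q{\left(w \right)} = 1$
$T = -14$ ($T = -15 + 1 = -14$)
$q{\left(f \right)} = \frac{-14 + f}{1 + f}$ ($q{\left(f \right)} = \frac{f - 14}{f + 1} = \frac{-14 + f}{1 + f}$)
$\frac{-95 + 89}{q{\left(17 \right)} - 335} = \frac{-95 + 89}{\frac{-14 + 17}{1 + 17} - 335} = - \frac{6}{\frac{1}{18} \cdot 3 - 335} = - \frac{6}{\frac{1}{6} - 335} = - \frac{6}{- \frac{2009}{6}} = \left(-6\right) \left(- \frac{6}{2009}\right) = \frac{36}{2009}$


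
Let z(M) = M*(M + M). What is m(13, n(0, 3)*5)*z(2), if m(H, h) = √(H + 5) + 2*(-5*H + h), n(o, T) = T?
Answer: -800 + 24*√2 ≈ -766.06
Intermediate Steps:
z(M) = 2*M² (z(M) = M*(2*M) = 2*M²)
m(H, h) = √(5 + H) - 10*H + 2*h (m(H, h) = √(5 + H) + 2*(h - 5*H) = √(5 + H) + (-10*H + 2*h) = √(5 + H) - 10*H + 2*h)
m(13, n(0, 3)*5)*z(2) = (√(5 + 13) - 10*13 + 2*(3*5))*(2*2²) = (√18 - 130 + 2*15)*(2*4) = (3*√2 - 130 + 30)*8 = (-100 + 3*√2)*8 = -800 + 24*√2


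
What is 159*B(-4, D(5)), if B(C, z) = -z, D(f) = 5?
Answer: -795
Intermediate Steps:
159*B(-4, D(5)) = 159*(-1*5) = 159*(-5) = -795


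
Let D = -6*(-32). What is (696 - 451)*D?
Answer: 47040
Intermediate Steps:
D = 192 (D = -1*(-192) = 192)
(696 - 451)*D = (696 - 451)*192 = 245*192 = 47040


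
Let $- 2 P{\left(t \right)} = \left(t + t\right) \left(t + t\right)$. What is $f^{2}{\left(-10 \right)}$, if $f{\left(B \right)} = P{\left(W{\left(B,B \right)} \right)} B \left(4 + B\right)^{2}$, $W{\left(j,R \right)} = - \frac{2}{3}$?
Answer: $102400$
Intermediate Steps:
$W{\left(j,R \right)} = - \frac{2}{3}$ ($W{\left(j,R \right)} = \left(-2\right) \frac{1}{3} = - \frac{2}{3}$)
$P{\left(t \right)} = - 2 t^{2}$ ($P{\left(t \right)} = - \frac{\left(t + t\right) \left(t + t\right)}{2} = - \frac{2 t 2 t}{2} = - \frac{4 t^{2}}{2} = - 2 t^{2}$)
$f{\left(B \right)} = - \frac{8 B \left(4 + B\right)^{2}}{9}$ ($f{\left(B \right)} = - 2 \left(- \frac{2}{3}\right)^{2} B \left(4 + B\right)^{2} = \left(-2\right) \frac{4}{9} B \left(4 + B\right)^{2} = - \frac{8 B}{9} \left(4 + B\right)^{2} = - \frac{8 B \left(4 + B\right)^{2}}{9}$)
$f^{2}{\left(-10 \right)} = \left(\left(- \frac{8}{9}\right) \left(-10\right) \left(4 - 10\right)^{2}\right)^{2} = \left(\left(- \frac{8}{9}\right) \left(-10\right) \left(-6\right)^{2}\right)^{2} = \left(\left(- \frac{8}{9}\right) \left(-10\right) 36\right)^{2} = 320^{2} = 102400$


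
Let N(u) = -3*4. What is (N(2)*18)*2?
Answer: -432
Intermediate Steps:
N(u) = -12
(N(2)*18)*2 = -12*18*2 = -216*2 = -432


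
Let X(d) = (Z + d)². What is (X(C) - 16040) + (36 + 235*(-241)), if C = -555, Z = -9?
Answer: 245457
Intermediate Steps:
X(d) = (-9 + d)²
(X(C) - 16040) + (36 + 235*(-241)) = ((-9 - 555)² - 16040) + (36 + 235*(-241)) = ((-564)² - 16040) + (36 - 56635) = (318096 - 16040) - 56599 = 302056 - 56599 = 245457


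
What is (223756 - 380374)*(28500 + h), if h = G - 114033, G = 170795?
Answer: -13353563916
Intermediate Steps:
h = 56762 (h = 170795 - 114033 = 56762)
(223756 - 380374)*(28500 + h) = (223756 - 380374)*(28500 + 56762) = -156618*85262 = -13353563916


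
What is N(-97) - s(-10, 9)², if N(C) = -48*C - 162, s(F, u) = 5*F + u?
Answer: 2813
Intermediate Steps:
s(F, u) = u + 5*F
N(C) = -162 - 48*C
N(-97) - s(-10, 9)² = (-162 - 48*(-97)) - (9 + 5*(-10))² = (-162 + 4656) - (9 - 50)² = 4494 - 1*(-41)² = 4494 - 1*1681 = 4494 - 1681 = 2813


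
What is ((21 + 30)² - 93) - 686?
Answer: 1822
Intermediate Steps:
((21 + 30)² - 93) - 686 = (51² - 93) - 686 = (2601 - 93) - 686 = 2508 - 686 = 1822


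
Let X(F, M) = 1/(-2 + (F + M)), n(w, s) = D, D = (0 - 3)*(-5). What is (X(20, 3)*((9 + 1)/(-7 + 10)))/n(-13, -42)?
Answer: 2/189 ≈ 0.010582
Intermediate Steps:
D = 15 (D = -3*(-5) = 15)
n(w, s) = 15
X(F, M) = 1/(-2 + F + M)
(X(20, 3)*((9 + 1)/(-7 + 10)))/n(-13, -42) = (((9 + 1)/(-7 + 10))/(-2 + 20 + 3))/15 = ((10/3)/21)*(1/15) = ((10*(1/3))/21)*(1/15) = ((1/21)*(10/3))*(1/15) = (10/63)*(1/15) = 2/189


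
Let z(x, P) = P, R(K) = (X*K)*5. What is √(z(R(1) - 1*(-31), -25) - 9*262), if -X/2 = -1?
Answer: I*√2383 ≈ 48.816*I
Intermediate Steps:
X = 2 (X = -2*(-1) = 2)
R(K) = 10*K (R(K) = (2*K)*5 = 10*K)
√(z(R(1) - 1*(-31), -25) - 9*262) = √(-25 - 9*262) = √(-25 - 2358) = √(-2383) = I*√2383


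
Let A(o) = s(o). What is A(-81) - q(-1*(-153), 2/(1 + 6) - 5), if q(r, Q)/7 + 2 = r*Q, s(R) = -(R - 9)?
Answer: 5153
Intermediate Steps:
s(R) = 9 - R (s(R) = -(-9 + R) = 9 - R)
A(o) = 9 - o
q(r, Q) = -14 + 7*Q*r (q(r, Q) = -14 + 7*(r*Q) = -14 + 7*(Q*r) = -14 + 7*Q*r)
A(-81) - q(-1*(-153), 2/(1 + 6) - 5) = (9 - 1*(-81)) - (-14 + 7*(2/(1 + 6) - 5)*(-1*(-153))) = (9 + 81) - (-14 + 7*(2/7 - 5)*153) = 90 - (-14 + 7*((⅐)*2 - 5)*153) = 90 - (-14 + 7*(2/7 - 5)*153) = 90 - (-14 + 7*(-33/7)*153) = 90 - (-14 - 5049) = 90 - 1*(-5063) = 90 + 5063 = 5153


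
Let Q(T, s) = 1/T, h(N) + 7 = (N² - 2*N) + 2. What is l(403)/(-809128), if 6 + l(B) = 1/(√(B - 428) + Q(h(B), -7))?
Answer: 489635859876/66029683395655241 + 32642392005*I/132059366791310482 ≈ 7.4154e-6 + 2.4718e-7*I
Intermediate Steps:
h(N) = -5 + N² - 2*N (h(N) = -7 + ((N² - 2*N) + 2) = -7 + (2 + N² - 2*N) = -5 + N² - 2*N)
l(B) = -6 + 1/(√(-428 + B) + 1/(-5 + B² - 2*B)) (l(B) = -6 + 1/(√(B - 428) + 1/(-5 + B² - 2*B)) = -6 + 1/(√(-428 + B) + 1/(-5 + B² - 2*B)))
l(403)/(-809128) = ((6 - (-1 + 6*√(-428 + 403))*(5 - 1*403² + 2*403))/(-1 + √(-428 + 403)*(5 - 1*403² + 2*403)))/(-809128) = ((6 - (-1 + 6*√(-25))*(5 - 1*162409 + 806))/(-1 + √(-25)*(5 - 1*162409 + 806)))*(-1/809128) = ((6 - (-1 + 6*(5*I))*(5 - 162409 + 806))/(-1 + (5*I)*(5 - 162409 + 806)))*(-1/809128) = ((6 - 1*(-1 + 30*I)*(-161598))/(-1 + (5*I)*(-161598)))*(-1/809128) = ((6 + (-161598 + 4847940*I))/(-1 - 807990*I))*(-1/809128) = (((-1 + 807990*I)/652847840101)*(-161592 + 4847940*I))*(-1/809128) = ((-1 + 807990*I)*(-161592 + 4847940*I)/652847840101)*(-1/809128) = -(-1 + 807990*I)*(-161592 + 4847940*I)/528237467165241928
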